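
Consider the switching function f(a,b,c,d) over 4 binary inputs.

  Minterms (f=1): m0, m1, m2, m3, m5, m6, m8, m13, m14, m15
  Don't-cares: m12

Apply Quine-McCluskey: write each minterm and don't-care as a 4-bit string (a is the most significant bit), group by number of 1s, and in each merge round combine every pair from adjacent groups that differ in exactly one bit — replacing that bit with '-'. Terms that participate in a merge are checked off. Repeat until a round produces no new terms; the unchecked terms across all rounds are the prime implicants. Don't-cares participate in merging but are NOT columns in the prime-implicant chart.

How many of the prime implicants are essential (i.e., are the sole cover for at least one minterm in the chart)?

size-2^0 implicants → 0000(✓)  0001(✓)  0010(✓)  0011(✓)  0101(✓)  0110(✓)  1000(✓)  1100(✓)  1101(✓)  1110(✓)  1111(✓)
size-2^1 implicants → -000  -101  -110  0-01  0-10  00-0(✓)  00-1(✓)  000-(✓)  001-(✓)  1-00  11-0(✓)  11-1(✓)  110-(✓)  111-(✓)
size-2^2 implicants → 00--  11--
Unchecked terms (primes): -000, -101, -110, 0-01, 0-10, 00--, 1-00, 11--
Minterm coverage:
  m0 ⊆ -000,00--
  m1 ⊆ 0-01,00--
  m2 ⊆ 0-10,00--
  m3 ⊆ 00-- [E]
  m5 ⊆ -101,0-01
  m6 ⊆ -110,0-10
  m8 ⊆ -000,1-00
  m13 ⊆ -101,11--
  m14 ⊆ -110,11--
  m15 ⊆ 11-- [E]
E = {00--, 11--}

2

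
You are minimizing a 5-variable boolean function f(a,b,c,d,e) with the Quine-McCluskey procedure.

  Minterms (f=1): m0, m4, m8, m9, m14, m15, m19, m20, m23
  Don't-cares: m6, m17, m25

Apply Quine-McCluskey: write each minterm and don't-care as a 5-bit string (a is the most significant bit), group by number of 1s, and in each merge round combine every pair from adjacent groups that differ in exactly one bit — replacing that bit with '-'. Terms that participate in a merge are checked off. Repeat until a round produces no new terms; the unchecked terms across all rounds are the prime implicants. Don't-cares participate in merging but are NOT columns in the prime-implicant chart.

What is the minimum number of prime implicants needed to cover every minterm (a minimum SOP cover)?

[col 0] 00000*, 00100*, 00110*, 01000*, 01001*, 01110*, 01111*, 10001*, 10011*, 10100*, 10111*, 11001*
[col 1] -0100, -1001, 0-000, 0-110, 00-00, 001-0, 0100-, 0111-, 1-001, 10-11, 100-1
Prime implicants: -0100, -1001, 0-000, 0-110, 00-00, 001-0, 0100-, 0111-, 1-001, 10-11, 100-1
PI chart (minterm → PIs covering it):
  0 | 0-000,00-00
  4 | -0100,00-00,001-0
  8 | 0-000,0100-
  9 | -1001,0100-
  14 | 0-110,0111-
  15 | 0111-  (sole → essential)
  19 | 10-11,100-1
  20 | -0100  (sole → essential)
  23 | 10-11  (sole → essential)
Essential prime implicants: -0100, 0111-, 10-11
Petrick residual → -1001, 0-000
Minimum SOP uses 5 PIs: b'cd'e' + bc'd'e + a'c'd'e' + a'bcd + ab'de

5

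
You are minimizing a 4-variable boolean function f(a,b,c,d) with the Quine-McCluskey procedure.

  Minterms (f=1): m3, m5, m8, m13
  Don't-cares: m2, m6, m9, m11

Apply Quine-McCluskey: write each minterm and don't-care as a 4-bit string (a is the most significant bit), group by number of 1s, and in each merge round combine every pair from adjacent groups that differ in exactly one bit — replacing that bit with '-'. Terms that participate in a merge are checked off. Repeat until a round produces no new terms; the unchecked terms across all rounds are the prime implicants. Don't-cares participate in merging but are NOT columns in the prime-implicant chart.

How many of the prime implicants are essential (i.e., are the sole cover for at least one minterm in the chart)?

2

[col 0] 0010*, 0011*, 0101*, 0110*, 1000*, 1001*, 1011*, 1101*
[col 1] -011, -101, 0-10, 001-, 1-01, 10-1, 100-
Prime implicants: -011, -101, 0-10, 001-, 1-01, 10-1, 100-
PI chart (minterm → PIs covering it):
  3 | -011,001-
  5 | -101  (sole → essential)
  8 | 100-  (sole → essential)
  13 | -101,1-01
Essential prime implicants: -101, 100-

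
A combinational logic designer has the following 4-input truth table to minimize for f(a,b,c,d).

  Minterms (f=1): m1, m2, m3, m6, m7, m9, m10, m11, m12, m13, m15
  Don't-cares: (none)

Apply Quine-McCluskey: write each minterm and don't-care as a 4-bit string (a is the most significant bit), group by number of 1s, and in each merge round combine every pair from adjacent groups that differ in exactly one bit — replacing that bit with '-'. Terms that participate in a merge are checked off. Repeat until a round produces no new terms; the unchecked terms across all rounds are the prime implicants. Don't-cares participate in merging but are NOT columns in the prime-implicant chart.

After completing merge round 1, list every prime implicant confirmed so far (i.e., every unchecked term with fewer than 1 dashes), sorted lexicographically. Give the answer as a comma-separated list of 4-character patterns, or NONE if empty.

NONE

[col 0] 0001*, 0010*, 0011*, 0110*, 0111*, 1001*, 1010*, 1011*, 1100*, 1101*, 1111*
[col 1] -001*, -010*, -011*, -111*, 0-10*, 0-11*, 00-1*, 001-*, 011-*, 1-01*, 1-11*, 10-1*, 101-*, 11-1*, 110-
[col 2] --11, -0-1, -01-, 0-1-, 1--1
Prime implicants: --11, -0-1, -01-, 0-1-, 1--1, 110-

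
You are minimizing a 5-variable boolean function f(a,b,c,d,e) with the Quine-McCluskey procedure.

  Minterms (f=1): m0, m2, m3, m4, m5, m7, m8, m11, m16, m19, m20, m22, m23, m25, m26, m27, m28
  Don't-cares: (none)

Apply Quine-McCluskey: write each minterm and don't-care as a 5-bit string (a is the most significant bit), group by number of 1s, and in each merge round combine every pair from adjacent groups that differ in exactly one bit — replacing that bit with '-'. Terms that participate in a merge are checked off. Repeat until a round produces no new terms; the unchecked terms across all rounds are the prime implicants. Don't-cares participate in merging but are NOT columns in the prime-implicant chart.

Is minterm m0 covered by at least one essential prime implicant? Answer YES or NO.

YES

[col 0] 00000*, 00010*, 00011*, 00100*, 00101*, 00111*, 01000*, 01011*, 10000*, 10011*, 10100*, 10110*, 10111*, 11001*, 11010*, 11011*, 11100*
[col 1] -0000*, -0011*, -0100*, -0111*, -1011*, 0-000, 0-011*, 00-00*, 00-11*, 000-0, 0001-, 001-1, 0010-, 1-011*, 1-100, 10-00*, 10-11*, 101-0, 1011-, 110-1, 1101-
[col 2] --011, -0-00, -0-11
Prime implicants: --011, -0-00, -0-11, 0-000, 000-0, 0001-, 001-1, 0010-, 1-100, 101-0, 1011-, 110-1, 1101-
PI chart (minterm → PIs covering it):
  0 | -0-00,0-000,000-0
  2 | 000-0,0001-
  3 | --011,-0-11,0001-
  4 | -0-00,0010-
  5 | 001-1,0010-
  7 | -0-11,001-1
  8 | 0-000  (sole → essential)
  11 | --011  (sole → essential)
  16 | -0-00  (sole → essential)
  19 | --011,-0-11
  20 | -0-00,1-100,101-0
  22 | 101-0,1011-
  23 | -0-11,1011-
  25 | 110-1  (sole → essential)
  26 | 1101-  (sole → essential)
  27 | --011,110-1,1101-
  28 | 1-100  (sole → essential)
Essential prime implicants: --011, -0-00, 0-000, 1-100, 110-1, 1101-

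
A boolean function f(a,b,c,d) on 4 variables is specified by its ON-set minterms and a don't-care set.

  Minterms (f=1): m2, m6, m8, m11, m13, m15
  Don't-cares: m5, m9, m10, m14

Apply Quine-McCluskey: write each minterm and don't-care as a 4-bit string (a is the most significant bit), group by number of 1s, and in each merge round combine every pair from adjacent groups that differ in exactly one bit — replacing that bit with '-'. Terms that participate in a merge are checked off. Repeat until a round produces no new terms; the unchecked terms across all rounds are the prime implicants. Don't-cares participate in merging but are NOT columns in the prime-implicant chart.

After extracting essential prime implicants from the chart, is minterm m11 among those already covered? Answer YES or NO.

size-2^0 implicants → 0010(✓)  0101(✓)  0110(✓)  1000(✓)  1001(✓)  1010(✓)  1011(✓)  1101(✓)  1110(✓)  1111(✓)
size-2^1 implicants → -010(✓)  -101  -110(✓)  0-10(✓)  1-01(✓)  1-10(✓)  1-11(✓)  10-0(✓)  10-1(✓)  100-(✓)  101-(✓)  11-1(✓)  111-(✓)
size-2^2 implicants → --10  1--1  1-1-  10--
Unchecked terms (primes): --10, -101, 1--1, 1-1-, 10--
Minterm coverage:
  m2 ⊆ --10 [E]
  m6 ⊆ --10 [E]
  m8 ⊆ 10-- [E]
  m11 ⊆ 1--1,1-1-,10--
  m13 ⊆ -101,1--1
  m15 ⊆ 1--1,1-1-
E = {--10, 10--}

YES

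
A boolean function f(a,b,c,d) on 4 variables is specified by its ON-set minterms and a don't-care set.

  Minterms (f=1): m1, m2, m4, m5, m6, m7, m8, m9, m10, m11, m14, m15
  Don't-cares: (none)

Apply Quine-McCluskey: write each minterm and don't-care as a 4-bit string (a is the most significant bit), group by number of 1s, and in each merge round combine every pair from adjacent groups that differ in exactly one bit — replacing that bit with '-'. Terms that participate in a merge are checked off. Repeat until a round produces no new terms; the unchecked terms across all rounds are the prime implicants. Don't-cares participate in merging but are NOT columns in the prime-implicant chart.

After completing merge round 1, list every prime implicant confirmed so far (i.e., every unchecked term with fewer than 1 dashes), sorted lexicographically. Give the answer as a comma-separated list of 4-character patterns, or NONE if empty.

size-2^0 implicants → 0001(✓)  0010(✓)  0100(✓)  0101(✓)  0110(✓)  0111(✓)  1000(✓)  1001(✓)  1010(✓)  1011(✓)  1110(✓)  1111(✓)
size-2^1 implicants → -001  -010(✓)  -110(✓)  -111(✓)  0-01  0-10(✓)  01-0(✓)  01-1(✓)  010-(✓)  011-(✓)  1-10(✓)  1-11(✓)  10-0(✓)  10-1(✓)  100-(✓)  101-(✓)  111-(✓)
size-2^2 implicants → --10  -11-  01--  1-1-  10--
Unchecked terms (primes): --10, -001, -11-, 0-01, 01--, 1-1-, 10--

NONE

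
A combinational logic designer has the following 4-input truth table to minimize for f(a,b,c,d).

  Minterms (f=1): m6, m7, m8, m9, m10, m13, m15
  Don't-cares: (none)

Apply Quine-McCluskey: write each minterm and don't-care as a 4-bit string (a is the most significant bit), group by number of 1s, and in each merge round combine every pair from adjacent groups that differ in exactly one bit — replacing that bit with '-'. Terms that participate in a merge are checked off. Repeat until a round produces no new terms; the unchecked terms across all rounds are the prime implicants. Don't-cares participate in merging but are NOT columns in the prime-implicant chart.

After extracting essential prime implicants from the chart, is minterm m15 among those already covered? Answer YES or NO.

[col 0] 0110*, 0111*, 1000*, 1001*, 1010*, 1101*, 1111*
[col 1] -111, 011-, 1-01, 10-0, 100-, 11-1
Prime implicants: -111, 011-, 1-01, 10-0, 100-, 11-1
PI chart (minterm → PIs covering it):
  6 | 011-  (sole → essential)
  7 | -111,011-
  8 | 10-0,100-
  9 | 1-01,100-
  10 | 10-0  (sole → essential)
  13 | 1-01,11-1
  15 | -111,11-1
Essential prime implicants: 011-, 10-0

NO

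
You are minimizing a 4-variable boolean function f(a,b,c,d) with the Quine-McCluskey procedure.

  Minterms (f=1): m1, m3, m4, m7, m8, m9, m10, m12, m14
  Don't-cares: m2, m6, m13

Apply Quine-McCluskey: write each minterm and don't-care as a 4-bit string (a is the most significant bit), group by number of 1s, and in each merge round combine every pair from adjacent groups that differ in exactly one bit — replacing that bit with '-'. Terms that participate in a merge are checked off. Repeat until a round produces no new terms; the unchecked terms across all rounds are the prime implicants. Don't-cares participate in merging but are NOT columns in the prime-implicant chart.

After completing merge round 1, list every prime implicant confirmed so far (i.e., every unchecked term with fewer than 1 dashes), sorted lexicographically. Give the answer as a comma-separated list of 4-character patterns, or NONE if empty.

size-2^0 implicants → 0001(✓)  0010(✓)  0011(✓)  0100(✓)  0110(✓)  0111(✓)  1000(✓)  1001(✓)  1010(✓)  1100(✓)  1101(✓)  1110(✓)
size-2^1 implicants → -001  -010(✓)  -100(✓)  -110(✓)  0-10(✓)  0-11(✓)  00-1  001-(✓)  01-0(✓)  011-(✓)  1-00(✓)  1-01(✓)  1-10(✓)  10-0(✓)  100-(✓)  11-0(✓)  110-(✓)
size-2^2 implicants → --10  -1-0  0-1-  1--0  1-0-
Unchecked terms (primes): --10, -001, -1-0, 0-1-, 00-1, 1--0, 1-0-

NONE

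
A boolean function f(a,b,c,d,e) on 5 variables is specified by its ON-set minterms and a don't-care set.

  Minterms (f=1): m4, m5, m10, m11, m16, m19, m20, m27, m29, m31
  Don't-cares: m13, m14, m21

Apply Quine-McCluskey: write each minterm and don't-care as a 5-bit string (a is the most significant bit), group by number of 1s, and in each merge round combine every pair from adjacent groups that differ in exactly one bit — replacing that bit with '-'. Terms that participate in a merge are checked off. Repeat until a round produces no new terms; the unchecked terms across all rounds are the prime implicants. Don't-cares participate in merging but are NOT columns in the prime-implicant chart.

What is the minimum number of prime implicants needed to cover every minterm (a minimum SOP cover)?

Round 0: 00100✓ 00101✓ 01010✓ 01011✓ 01101✓ 01110✓ 10000✓ 10011✓ 10100✓ 10101✓ 11011✓ 11101✓ 11111✓
Round 1: -0100✓ -0101✓ -1011 -1101✓ 0-101✓ 0010-✓ 01-10 0101- 1-011 1-101✓ 10-00 1010-✓ 11-11 111-1
Round 2: --101 -010-
PIs = {--101, -010-, -1011, 01-10, 0101-, 1-011, 10-00, 11-11, 111-1}
Coverage chart:
  m4: -010- ←essential
  m5: --101,-010-
  m10: 01-10,0101-
  m11: -1011,0101-
  m16: 10-00 ←essential
  m19: 1-011 ←essential
  m20: -010-,10-00
  m27: -1011,1-011,11-11
  m29: --101,111-1
  m31: 11-11,111-1
Essential: -010-, 1-011, 10-00
Petrick residual → 0101-, 111-1
Min cover (5 terms): b'cd' + a'bc'd + ac'de + ab'd'e' + abce

5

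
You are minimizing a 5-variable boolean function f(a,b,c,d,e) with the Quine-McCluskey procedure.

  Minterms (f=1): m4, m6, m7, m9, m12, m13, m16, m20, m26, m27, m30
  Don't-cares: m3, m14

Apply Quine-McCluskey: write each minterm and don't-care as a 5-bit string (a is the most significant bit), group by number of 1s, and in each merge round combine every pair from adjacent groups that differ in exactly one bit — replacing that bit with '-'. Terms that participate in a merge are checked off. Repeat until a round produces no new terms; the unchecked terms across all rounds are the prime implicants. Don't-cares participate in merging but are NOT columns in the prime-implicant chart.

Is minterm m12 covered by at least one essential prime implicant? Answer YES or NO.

Round 0: 00011✓ 00100✓ 00110✓ 00111✓ 01001✓ 01100✓ 01101✓ 01110✓ 10000✓ 10100✓ 11010✓ 11011✓ 11110✓
Round 1: -0100 -1110 0-100✓ 0-110✓ 00-11 001-0✓ 0011- 01-01 011-0✓ 0110- 10-00 11-10 1101-
Round 2: 0-1-0
PIs = {-0100, -1110, 0-1-0, 00-11, 0011-, 01-01, 0110-, 10-00, 11-10, 1101-}
Coverage chart:
  m4: -0100,0-1-0
  m6: 0-1-0,0011-
  m7: 00-11,0011-
  m9: 01-01 ←essential
  m12: 0-1-0,0110-
  m13: 01-01,0110-
  m16: 10-00 ←essential
  m20: -0100,10-00
  m26: 11-10,1101-
  m27: 1101- ←essential
  m30: -1110,11-10
Essential: 01-01, 10-00, 1101-

NO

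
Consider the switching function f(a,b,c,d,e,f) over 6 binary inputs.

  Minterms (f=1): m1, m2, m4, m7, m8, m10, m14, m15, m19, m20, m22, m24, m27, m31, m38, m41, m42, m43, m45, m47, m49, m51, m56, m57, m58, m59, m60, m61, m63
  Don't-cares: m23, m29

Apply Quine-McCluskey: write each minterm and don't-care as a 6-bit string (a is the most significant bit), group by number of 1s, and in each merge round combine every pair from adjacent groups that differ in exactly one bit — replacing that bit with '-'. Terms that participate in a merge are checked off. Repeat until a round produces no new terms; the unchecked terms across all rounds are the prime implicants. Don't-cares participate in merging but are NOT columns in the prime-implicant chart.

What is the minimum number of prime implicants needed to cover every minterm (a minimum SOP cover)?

13

Round 0: 000001 000010✓ 000100✓ 000111✓ 001000✓ 001010✓ 001110✓ 001111✓ 010011✓ 010100✓ 010110✓ 010111✓ 011000✓ 011011✓ 011101✓ 011111✓ 100110 101001✓ 101010✓ 101011✓ 101101✓ 101111✓ 110001✓ 110011✓ 111000✓ 111001✓ 111010✓ 111011✓ 111100✓ 111101✓ 111111✓
Round 1: -01010 -01111✓ -10011✓ -11000 -11011✓ -11101✓ -11111✓ 0-0100 0-0111✓ 0-1000 0-1111✓ 00-010 00-111✓ 001-10 0010-0 00111- 01-011✓ 01-111✓ 010-11✓ 0101-0 01011- 011-11✓ 0111-1✓ 1-1001✓ 1-1010✓ 1-1011✓ 1-1101✓ 1-1111✓ 101-01✓ 101-11✓ 1010-1✓ 10101-✓ 1011-1✓ 11-001✓ 11-011✓ 1100-1✓ 111-00✓ 111-01✓ 111-11✓ 1110-0✓ 1110-1✓ 11100-✓ 11101-✓ 1111-1✓ 11110-✓
Round 2: --1111 -1-011 -11-11 -111-1 0--111 01--11 1-1-01✓ 1-1-11✓ 1-10-1✓ 1-101- 1-11-1✓ 101--1✓ 11-0-1 111--1✓ 111-0- 1110--
Round 3: 1-1--1
PIs = {--1111, -01010, -1-011, -11-11, -11000, -111-1, 0--111, 0-0100, 0-1000, 00-010, 000001, 001-10, 0010-0, 00111-, 01--11, 0101-0, 01011-, 1-1--1, 1-101-, 100110, 11-0-1, 111-0-, 1110--}
Coverage chart:
  m1: 000001 ←essential
  m2: 00-010 ←essential
  m4: 0-0100 ←essential
  m7: 0--111 ←essential
  m8: 0-1000,0010-0
  m10: -01010,00-010,001-10,0010-0
  m14: 001-10,00111-
  m15: --1111,0--111,00111-
  m19: -1-011,01--11
  m20: 0-0100,0101-0
  m22: 0101-0,01011-
  m24: -11000,0-1000
  m27: -1-011,-11-11,01--11
  m31: --1111,-11-11,-111-1,0--111,01--11
  m38: 100110 ←essential
  m41: 1-1--1 ←essential
  m42: -01010,1-101-
  m43: 1-1--1,1-101-
  m45: 1-1--1 ←essential
  m47: --1111,1-1--1
  m49: 11-0-1 ←essential
  m51: -1-011,11-0-1
  m56: -11000,111-0-,1110--
  m57: 1-1--1,11-0-1,111-0-,1110--
  m58: 1-101-,1110--
  m59: -1-011,-11-11,1-1--1,1-101-,11-0-1,1110--
  m60: 111-0- ←essential
  m61: -111-1,1-1--1,111-0-
  m63: --1111,-11-11,-111-1,1-1--1
Essential: 0--111, 0-0100, 00-010, 000001, 1-1--1, 100110, 11-0-1, 111-0-
Petrick residual → -1-011, 0-1000, 001-10, 0101-0, 1-101-
Min cover (13 terms): bd'ef + a'def + a'c'de'f' + a'cd'e'f' + a'b'd'ef' + a'b'c'd'e'f + a'b'cef' + a'bc'df' + acf + acd'e + ab'c'def' + abd'f + abce'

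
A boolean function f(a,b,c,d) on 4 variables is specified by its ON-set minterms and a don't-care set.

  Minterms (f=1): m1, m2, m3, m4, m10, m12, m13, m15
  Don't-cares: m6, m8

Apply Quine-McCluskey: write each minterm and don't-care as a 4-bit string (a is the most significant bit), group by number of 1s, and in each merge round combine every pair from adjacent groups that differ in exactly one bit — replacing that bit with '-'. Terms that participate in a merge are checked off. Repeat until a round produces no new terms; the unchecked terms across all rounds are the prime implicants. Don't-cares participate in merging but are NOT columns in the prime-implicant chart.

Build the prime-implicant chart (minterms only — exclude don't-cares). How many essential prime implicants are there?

2

[col 0] 0001*, 0010*, 0011*, 0100*, 0110*, 1000*, 1010*, 1100*, 1101*, 1111*
[col 1] -010, -100, 0-10, 00-1, 001-, 01-0, 1-00, 10-0, 11-1, 110-
Prime implicants: -010, -100, 0-10, 00-1, 001-, 01-0, 1-00, 10-0, 11-1, 110-
PI chart (minterm → PIs covering it):
  1 | 00-1  (sole → essential)
  2 | -010,0-10,001-
  3 | 00-1,001-
  4 | -100,01-0
  10 | -010,10-0
  12 | -100,1-00,110-
  13 | 11-1,110-
  15 | 11-1  (sole → essential)
Essential prime implicants: 00-1, 11-1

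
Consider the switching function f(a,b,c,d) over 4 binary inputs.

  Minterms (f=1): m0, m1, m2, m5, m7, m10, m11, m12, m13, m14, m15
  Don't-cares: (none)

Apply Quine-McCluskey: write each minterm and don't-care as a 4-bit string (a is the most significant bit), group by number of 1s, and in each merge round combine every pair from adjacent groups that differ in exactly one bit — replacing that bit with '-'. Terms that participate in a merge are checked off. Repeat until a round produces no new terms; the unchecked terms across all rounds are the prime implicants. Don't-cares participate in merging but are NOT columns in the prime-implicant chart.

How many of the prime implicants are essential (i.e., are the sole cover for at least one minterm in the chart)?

3

[col 0] 0000*, 0001*, 0010*, 0101*, 0111*, 1010*, 1011*, 1100*, 1101*, 1110*, 1111*
[col 1] -010, -101*, -111*, 0-01, 00-0, 000-, 01-1*, 1-10*, 1-11*, 101-*, 11-0*, 11-1*, 110-*, 111-*
[col 2] -1-1, 1-1-, 11--
Prime implicants: -010, -1-1, 0-01, 00-0, 000-, 1-1-, 11--
PI chart (minterm → PIs covering it):
  0 | 00-0,000-
  1 | 0-01,000-
  2 | -010,00-0
  5 | -1-1,0-01
  7 | -1-1  (sole → essential)
  10 | -010,1-1-
  11 | 1-1-  (sole → essential)
  12 | 11--  (sole → essential)
  13 | -1-1,11--
  14 | 1-1-,11--
  15 | -1-1,1-1-,11--
Essential prime implicants: -1-1, 1-1-, 11--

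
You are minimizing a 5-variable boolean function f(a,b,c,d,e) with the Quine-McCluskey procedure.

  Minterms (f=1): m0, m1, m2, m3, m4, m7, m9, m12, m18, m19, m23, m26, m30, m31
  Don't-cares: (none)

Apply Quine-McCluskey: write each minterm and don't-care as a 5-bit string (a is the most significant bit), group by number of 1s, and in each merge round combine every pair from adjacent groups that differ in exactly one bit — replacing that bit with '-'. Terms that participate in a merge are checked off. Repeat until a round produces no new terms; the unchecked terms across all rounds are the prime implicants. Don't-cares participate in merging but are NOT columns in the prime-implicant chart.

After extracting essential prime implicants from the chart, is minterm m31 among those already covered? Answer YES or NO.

size-2^0 implicants → 00000(✓)  00001(✓)  00010(✓)  00011(✓)  00100(✓)  00111(✓)  01001(✓)  01100(✓)  10010(✓)  10011(✓)  10111(✓)  11010(✓)  11110(✓)  11111(✓)
size-2^1 implicants → -0010(✓)  -0011(✓)  -0111(✓)  0-001  0-100  00-00  00-11(✓)  000-0(✓)  000-1(✓)  0000-(✓)  0001-(✓)  1-010  1-111  10-11(✓)  1001-(✓)  11-10  1111-
size-2^2 implicants → -0-11  -001-  000--
Unchecked terms (primes): -0-11, -001-, 0-001, 0-100, 00-00, 000--, 1-010, 1-111, 11-10, 1111-
Minterm coverage:
  m0 ⊆ 00-00,000--
  m1 ⊆ 0-001,000--
  m2 ⊆ -001-,000--
  m3 ⊆ -0-11,-001-,000--
  m4 ⊆ 0-100,00-00
  m7 ⊆ -0-11 [E]
  m9 ⊆ 0-001 [E]
  m12 ⊆ 0-100 [E]
  m18 ⊆ -001-,1-010
  m19 ⊆ -0-11,-001-
  m23 ⊆ -0-11,1-111
  m26 ⊆ 1-010,11-10
  m30 ⊆ 11-10,1111-
  m31 ⊆ 1-111,1111-
E = {-0-11, 0-001, 0-100}

NO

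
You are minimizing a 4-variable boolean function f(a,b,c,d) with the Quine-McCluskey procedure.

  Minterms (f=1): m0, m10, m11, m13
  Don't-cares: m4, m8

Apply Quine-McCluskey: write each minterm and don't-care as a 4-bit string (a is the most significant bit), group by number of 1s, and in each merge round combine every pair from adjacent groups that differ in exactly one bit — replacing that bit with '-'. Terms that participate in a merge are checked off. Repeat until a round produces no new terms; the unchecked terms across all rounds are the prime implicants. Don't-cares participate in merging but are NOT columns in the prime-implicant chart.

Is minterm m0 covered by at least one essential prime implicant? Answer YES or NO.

size-2^0 implicants → 0000(✓)  0100(✓)  1000(✓)  1010(✓)  1011(✓)  1101
size-2^1 implicants → -000  0-00  10-0  101-
Unchecked terms (primes): -000, 0-00, 10-0, 101-, 1101
Minterm coverage:
  m0 ⊆ -000,0-00
  m10 ⊆ 10-0,101-
  m11 ⊆ 101- [E]
  m13 ⊆ 1101 [E]
E = {101-, 1101}

NO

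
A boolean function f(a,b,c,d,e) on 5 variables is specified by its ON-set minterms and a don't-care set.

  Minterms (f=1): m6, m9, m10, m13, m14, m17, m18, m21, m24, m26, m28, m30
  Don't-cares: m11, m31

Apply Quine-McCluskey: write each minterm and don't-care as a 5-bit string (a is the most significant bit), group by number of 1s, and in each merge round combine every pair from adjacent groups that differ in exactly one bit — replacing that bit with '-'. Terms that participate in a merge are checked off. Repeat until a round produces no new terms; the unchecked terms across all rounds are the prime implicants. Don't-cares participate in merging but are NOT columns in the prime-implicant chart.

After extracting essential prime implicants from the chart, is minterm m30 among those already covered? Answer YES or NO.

[col 0] 00110*, 01001*, 01010*, 01011*, 01101*, 01110*, 10001*, 10010*, 10101*, 11000*, 11010*, 11100*, 11110*, 11111*
[col 1] -1010*, -1110*, 0-110, 01-01, 01-10*, 010-1, 0101-, 1-010, 10-01, 11-00*, 11-10*, 110-0*, 111-0*, 1111-
[col 2] -1-10, 11--0
Prime implicants: -1-10, 0-110, 01-01, 010-1, 0101-, 1-010, 10-01, 11--0, 1111-
PI chart (minterm → PIs covering it):
  6 | 0-110  (sole → essential)
  9 | 01-01,010-1
  10 | -1-10,0101-
  13 | 01-01  (sole → essential)
  14 | -1-10,0-110
  17 | 10-01  (sole → essential)
  18 | 1-010  (sole → essential)
  21 | 10-01  (sole → essential)
  24 | 11--0  (sole → essential)
  26 | -1-10,1-010,11--0
  28 | 11--0  (sole → essential)
  30 | -1-10,11--0,1111-
Essential prime implicants: 0-110, 01-01, 1-010, 10-01, 11--0

YES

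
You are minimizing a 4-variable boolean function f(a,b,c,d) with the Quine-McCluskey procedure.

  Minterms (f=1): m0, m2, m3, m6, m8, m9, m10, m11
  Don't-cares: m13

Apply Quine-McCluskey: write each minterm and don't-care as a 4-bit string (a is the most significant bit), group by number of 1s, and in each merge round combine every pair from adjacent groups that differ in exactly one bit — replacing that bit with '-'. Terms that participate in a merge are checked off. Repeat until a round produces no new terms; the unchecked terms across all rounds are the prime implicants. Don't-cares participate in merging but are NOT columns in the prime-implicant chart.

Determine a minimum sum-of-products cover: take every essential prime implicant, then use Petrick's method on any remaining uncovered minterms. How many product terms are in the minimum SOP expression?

Round 0: 0000✓ 0010✓ 0011✓ 0110✓ 1000✓ 1001✓ 1010✓ 1011✓ 1101✓
Round 1: -000✓ -010✓ -011✓ 0-10 00-0✓ 001-✓ 1-01 10-0✓ 10-1✓ 100-✓ 101-✓
Round 2: -0-0 -01- 10--
PIs = {-0-0, -01-, 0-10, 1-01, 10--}
Coverage chart:
  m0: -0-0 ←essential
  m2: -0-0,-01-,0-10
  m3: -01- ←essential
  m6: 0-10 ←essential
  m8: -0-0,10--
  m9: 1-01,10--
  m10: -0-0,-01-,10--
  m11: -01-,10--
Essential: -0-0, -01-, 0-10
Petrick residual → 1-01
Min cover (4 terms): b'd' + b'c + a'cd' + ac'd

4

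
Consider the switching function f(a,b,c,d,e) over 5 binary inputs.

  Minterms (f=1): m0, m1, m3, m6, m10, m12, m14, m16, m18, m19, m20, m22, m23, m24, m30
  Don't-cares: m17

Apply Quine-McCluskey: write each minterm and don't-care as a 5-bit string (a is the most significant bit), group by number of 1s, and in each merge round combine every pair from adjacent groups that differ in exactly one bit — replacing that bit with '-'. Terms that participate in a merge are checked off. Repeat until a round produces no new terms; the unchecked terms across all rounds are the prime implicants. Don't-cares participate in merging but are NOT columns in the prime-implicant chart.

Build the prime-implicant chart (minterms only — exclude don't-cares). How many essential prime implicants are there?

8

size-2^0 implicants → 00000(✓)  00001(✓)  00011(✓)  00110(✓)  01010(✓)  01100(✓)  01110(✓)  10000(✓)  10001(✓)  10010(✓)  10011(✓)  10100(✓)  10110(✓)  10111(✓)  11000(✓)  11110(✓)
size-2^1 implicants → -0000(✓)  -0001(✓)  -0011(✓)  -0110(✓)  -1110(✓)  0-110(✓)  000-1(✓)  0000-(✓)  01-10  011-0  1-000  1-110(✓)  10-00(✓)  10-10(✓)  10-11(✓)  100-0(✓)  100-1(✓)  1000-(✓)  1001-(✓)  101-0(✓)  1011-(✓)
size-2^2 implicants → --110  -00-1  -000-  10--0  10-1-  100--
Unchecked terms (primes): --110, -00-1, -000-, 01-10, 011-0, 1-000, 10--0, 10-1-, 100--
Minterm coverage:
  m0 ⊆ -000- [E]
  m1 ⊆ -00-1,-000-
  m3 ⊆ -00-1 [E]
  m6 ⊆ --110 [E]
  m10 ⊆ 01-10 [E]
  m12 ⊆ 011-0 [E]
  m14 ⊆ --110,01-10,011-0
  m16 ⊆ -000-,1-000,10--0,100--
  m18 ⊆ 10--0,10-1-,100--
  m19 ⊆ -00-1,10-1-,100--
  m20 ⊆ 10--0 [E]
  m22 ⊆ --110,10--0,10-1-
  m23 ⊆ 10-1- [E]
  m24 ⊆ 1-000 [E]
  m30 ⊆ --110 [E]
E = {--110, -00-1, -000-, 01-10, 011-0, 1-000, 10--0, 10-1-}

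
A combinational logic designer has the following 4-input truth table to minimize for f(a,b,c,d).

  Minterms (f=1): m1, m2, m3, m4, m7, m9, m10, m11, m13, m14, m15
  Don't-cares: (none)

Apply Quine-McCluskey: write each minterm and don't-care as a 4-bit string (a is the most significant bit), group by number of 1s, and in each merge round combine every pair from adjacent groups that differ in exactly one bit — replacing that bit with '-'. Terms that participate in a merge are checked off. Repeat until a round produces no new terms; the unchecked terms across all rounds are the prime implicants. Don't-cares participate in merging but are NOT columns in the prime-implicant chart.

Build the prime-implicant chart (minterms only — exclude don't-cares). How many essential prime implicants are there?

[col 0] 0001*, 0010*, 0011*, 0100, 0111*, 1001*, 1010*, 1011*, 1101*, 1110*, 1111*
[col 1] -001*, -010*, -011*, -111*, 0-11*, 00-1*, 001-*, 1-01*, 1-10*, 1-11*, 10-1*, 101-*, 11-1*, 111-*
[col 2] --11, -0-1, -01-, 1--1, 1-1-
Prime implicants: --11, -0-1, -01-, 0100, 1--1, 1-1-
PI chart (minterm → PIs covering it):
  1 | -0-1  (sole → essential)
  2 | -01-  (sole → essential)
  3 | --11,-0-1,-01-
  4 | 0100  (sole → essential)
  7 | --11  (sole → essential)
  9 | -0-1,1--1
  10 | -01-,1-1-
  11 | --11,-0-1,-01-,1--1,1-1-
  13 | 1--1  (sole → essential)
  14 | 1-1-  (sole → essential)
  15 | --11,1--1,1-1-
Essential prime implicants: --11, -0-1, -01-, 0100, 1--1, 1-1-

6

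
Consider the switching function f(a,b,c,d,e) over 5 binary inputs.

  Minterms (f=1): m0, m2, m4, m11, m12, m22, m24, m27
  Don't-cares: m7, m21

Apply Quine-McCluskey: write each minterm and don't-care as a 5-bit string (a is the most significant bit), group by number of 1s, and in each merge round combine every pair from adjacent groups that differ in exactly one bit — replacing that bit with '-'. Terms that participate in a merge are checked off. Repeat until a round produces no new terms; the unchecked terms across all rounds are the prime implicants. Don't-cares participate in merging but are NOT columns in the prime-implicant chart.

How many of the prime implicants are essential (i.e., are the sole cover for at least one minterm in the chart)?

5

size-2^0 implicants → 00000(✓)  00010(✓)  00100(✓)  00111  01011(✓)  01100(✓)  10101  10110  11000  11011(✓)
size-2^1 implicants → -1011  0-100  00-00  000-0
Unchecked terms (primes): -1011, 0-100, 00-00, 000-0, 00111, 10101, 10110, 11000
Minterm coverage:
  m0 ⊆ 00-00,000-0
  m2 ⊆ 000-0 [E]
  m4 ⊆ 0-100,00-00
  m11 ⊆ -1011 [E]
  m12 ⊆ 0-100 [E]
  m22 ⊆ 10110 [E]
  m24 ⊆ 11000 [E]
  m27 ⊆ -1011 [E]
E = {-1011, 0-100, 000-0, 10110, 11000}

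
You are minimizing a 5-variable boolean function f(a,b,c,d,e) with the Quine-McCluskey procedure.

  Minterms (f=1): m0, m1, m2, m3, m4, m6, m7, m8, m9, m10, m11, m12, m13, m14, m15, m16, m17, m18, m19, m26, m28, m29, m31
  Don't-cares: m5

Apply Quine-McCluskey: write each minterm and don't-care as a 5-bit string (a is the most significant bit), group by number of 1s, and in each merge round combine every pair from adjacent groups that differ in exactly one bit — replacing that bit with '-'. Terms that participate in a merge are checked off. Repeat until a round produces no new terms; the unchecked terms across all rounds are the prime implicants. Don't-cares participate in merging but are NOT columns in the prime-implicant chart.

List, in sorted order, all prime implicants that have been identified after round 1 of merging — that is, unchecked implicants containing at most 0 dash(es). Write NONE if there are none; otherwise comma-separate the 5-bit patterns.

NONE

[col 0] 00000*, 00001*, 00010*, 00011*, 00100*, 00101*, 00110*, 00111*, 01000*, 01001*, 01010*, 01011*, 01100*, 01101*, 01110*, 01111*, 10000*, 10001*, 10010*, 10011*, 11010*, 11100*, 11101*, 11111*
[col 1] -0000*, -0001*, -0010*, -0011*, -1010*, -1100*, -1101*, -1111*, 0-000*, 0-001*, 0-010*, 0-011*, 0-100*, 0-101*, 0-110*, 0-111*, 00-00*, 00-01*, 00-10*, 00-11*, 000-0*, 000-1*, 0000-*, 0001-*, 001-0*, 001-1*, 0010-*, 0011-*, 01-00*, 01-01*, 01-10*, 01-11*, 010-0*, 010-1*, 0100-*, 0101-*, 011-0*, 011-1*, 0110-*, 0111-*, 1-010*, 100-0*, 100-1*, 1000-*, 1001-*, 111-1*, 1110-*
[col 2] --010, -00-0*, -00-1*, -000-*, -001-*, -11-1, -110-, 0--00*, 0--01*, 0--10*, 0--11*, 0-0-0*, 0-0-1*, 0-00-*, 0-01-*, 0-1-0*, 0-1-1*, 0-10-*, 0-11-*, 00--0*, 00--1*, 00-0-*, 00-1-*, 000--*, 001--*, 01--0*, 01--1*, 01-0-*, 01-1-*, 010--*, 011--*, 100--*
[col 3] -00--, 0---0*, 0---1*, 0--0-*, 0--1-*, 0-0--*, 0-1--*, 00---*, 01---*
[col 4] 0----
Prime implicants: --010, -00--, -11-1, -110-, 0----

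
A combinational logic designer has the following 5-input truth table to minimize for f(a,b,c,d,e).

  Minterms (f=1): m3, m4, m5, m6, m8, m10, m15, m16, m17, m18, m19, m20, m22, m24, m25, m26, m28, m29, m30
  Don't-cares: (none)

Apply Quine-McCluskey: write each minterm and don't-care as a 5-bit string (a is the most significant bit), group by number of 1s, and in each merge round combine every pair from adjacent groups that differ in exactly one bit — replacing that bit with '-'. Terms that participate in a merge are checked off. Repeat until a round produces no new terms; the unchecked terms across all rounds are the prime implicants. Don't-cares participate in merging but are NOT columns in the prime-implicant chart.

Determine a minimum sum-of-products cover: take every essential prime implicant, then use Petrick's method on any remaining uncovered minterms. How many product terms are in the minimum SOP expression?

8

size-2^0 implicants → 00011(✓)  00100(✓)  00101(✓)  00110(✓)  01000(✓)  01010(✓)  01111  10000(✓)  10001(✓)  10010(✓)  10011(✓)  10100(✓)  10110(✓)  11000(✓)  11001(✓)  11010(✓)  11100(✓)  11101(✓)  11110(✓)
size-2^1 implicants → -0011  -0100(✓)  -0110(✓)  -1000(✓)  -1010(✓)  001-0(✓)  0010-  010-0(✓)  1-000(✓)  1-001(✓)  1-010(✓)  1-100(✓)  1-110(✓)  10-00(✓)  10-10(✓)  100-0(✓)  100-1(✓)  1000-(✓)  1001-(✓)  101-0(✓)  11-00(✓)  11-01(✓)  11-10(✓)  110-0(✓)  1100-(✓)  111-0(✓)  1110-(✓)
size-2^2 implicants → -01-0  -10-0  1--00(✓)  1--10(✓)  1-0-0(✓)  1-00-  1-1-0(✓)  10--0(✓)  100--  11--0(✓)  11-0-
size-2^3 implicants → 1---0
Unchecked terms (primes): -0011, -01-0, -10-0, 0010-, 01111, 1---0, 1-00-, 100--, 11-0-
Minterm coverage:
  m3 ⊆ -0011 [E]
  m4 ⊆ -01-0,0010-
  m5 ⊆ 0010- [E]
  m6 ⊆ -01-0 [E]
  m8 ⊆ -10-0 [E]
  m10 ⊆ -10-0 [E]
  m15 ⊆ 01111 [E]
  m16 ⊆ 1---0,1-00-,100--
  m17 ⊆ 1-00-,100--
  m18 ⊆ 1---0,100--
  m19 ⊆ -0011,100--
  m20 ⊆ -01-0,1---0
  m22 ⊆ -01-0,1---0
  m24 ⊆ -10-0,1---0,1-00-,11-0-
  m25 ⊆ 1-00-,11-0-
  m26 ⊆ -10-0,1---0
  m28 ⊆ 1---0,11-0-
  m29 ⊆ 11-0- [E]
  m30 ⊆ 1---0 [E]
E = {-0011, -01-0, -10-0, 0010-, 01111, 1---0, 11-0-}
Petrick residual → 1-00-
Cover = b'c'de + b'ce' + bc'e' + a'b'cd' + a'bcde + ae' + ac'd' + abd'  |cover|=8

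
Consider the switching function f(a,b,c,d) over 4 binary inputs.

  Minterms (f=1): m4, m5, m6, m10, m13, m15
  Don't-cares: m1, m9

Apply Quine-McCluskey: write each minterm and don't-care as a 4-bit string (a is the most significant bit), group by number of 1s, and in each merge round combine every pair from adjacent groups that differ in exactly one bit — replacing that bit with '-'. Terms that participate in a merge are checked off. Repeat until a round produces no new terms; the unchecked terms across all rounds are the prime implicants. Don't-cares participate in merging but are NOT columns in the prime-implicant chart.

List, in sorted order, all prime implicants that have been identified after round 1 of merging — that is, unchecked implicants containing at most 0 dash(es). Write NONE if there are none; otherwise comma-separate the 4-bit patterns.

size-2^0 implicants → 0001(✓)  0100(✓)  0101(✓)  0110(✓)  1001(✓)  1010  1101(✓)  1111(✓)
size-2^1 implicants → -001(✓)  -101(✓)  0-01(✓)  01-0  010-  1-01(✓)  11-1
size-2^2 implicants → --01
Unchecked terms (primes): --01, 01-0, 010-, 1010, 11-1

1010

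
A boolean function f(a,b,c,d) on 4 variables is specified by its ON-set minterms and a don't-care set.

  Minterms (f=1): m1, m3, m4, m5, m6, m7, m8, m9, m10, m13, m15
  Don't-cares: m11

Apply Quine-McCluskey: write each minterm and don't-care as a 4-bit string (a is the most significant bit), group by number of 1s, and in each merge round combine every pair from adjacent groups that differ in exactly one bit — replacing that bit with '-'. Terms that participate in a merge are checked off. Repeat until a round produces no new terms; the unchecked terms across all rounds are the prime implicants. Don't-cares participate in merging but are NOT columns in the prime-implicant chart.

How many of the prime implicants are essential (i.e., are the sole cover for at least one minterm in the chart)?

3

Round 0: 0001✓ 0011✓ 0100✓ 0101✓ 0110✓ 0111✓ 1000✓ 1001✓ 1010✓ 1011✓ 1101✓ 1111✓
Round 1: -001✓ -011✓ -101✓ -111✓ 0-01✓ 0-11✓ 00-1✓ 01-0✓ 01-1✓ 010-✓ 011-✓ 1-01✓ 1-11✓ 10-0✓ 10-1✓ 100-✓ 101-✓ 11-1✓
Round 2: --01✓ --11✓ -0-1✓ -1-1✓ 0--1✓ 01-- 1--1✓ 10--
Round 3: ---1
PIs = {---1, 01--, 10--}
Coverage chart:
  m1: ---1 ←essential
  m3: ---1 ←essential
  m4: 01-- ←essential
  m5: ---1,01--
  m6: 01-- ←essential
  m7: ---1,01--
  m8: 10-- ←essential
  m9: ---1,10--
  m10: 10-- ←essential
  m13: ---1 ←essential
  m15: ---1 ←essential
Essential: ---1, 01--, 10--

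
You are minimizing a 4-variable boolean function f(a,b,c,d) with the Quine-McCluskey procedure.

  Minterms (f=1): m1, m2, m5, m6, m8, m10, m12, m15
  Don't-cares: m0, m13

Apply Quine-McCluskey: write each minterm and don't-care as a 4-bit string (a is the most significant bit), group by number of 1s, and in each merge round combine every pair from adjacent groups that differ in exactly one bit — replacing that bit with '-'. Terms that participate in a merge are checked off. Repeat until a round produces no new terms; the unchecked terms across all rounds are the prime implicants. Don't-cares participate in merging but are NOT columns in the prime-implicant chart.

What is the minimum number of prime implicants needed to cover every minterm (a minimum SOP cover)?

5

[col 0] 0000*, 0001*, 0010*, 0101*, 0110*, 1000*, 1010*, 1100*, 1101*, 1111*
[col 1] -000*, -010*, -101, 0-01, 0-10, 00-0*, 000-, 1-00, 10-0*, 11-1, 110-
[col 2] -0-0
Prime implicants: -0-0, -101, 0-01, 0-10, 000-, 1-00, 11-1, 110-
PI chart (minterm → PIs covering it):
  1 | 0-01,000-
  2 | -0-0,0-10
  5 | -101,0-01
  6 | 0-10  (sole → essential)
  8 | -0-0,1-00
  10 | -0-0  (sole → essential)
  12 | 1-00,110-
  15 | 11-1  (sole → essential)
Essential prime implicants: -0-0, 0-10, 11-1
Petrick residual → 0-01, 1-00
Minimum SOP uses 5 PIs: b'd' + a'c'd + a'cd' + ac'd' + abd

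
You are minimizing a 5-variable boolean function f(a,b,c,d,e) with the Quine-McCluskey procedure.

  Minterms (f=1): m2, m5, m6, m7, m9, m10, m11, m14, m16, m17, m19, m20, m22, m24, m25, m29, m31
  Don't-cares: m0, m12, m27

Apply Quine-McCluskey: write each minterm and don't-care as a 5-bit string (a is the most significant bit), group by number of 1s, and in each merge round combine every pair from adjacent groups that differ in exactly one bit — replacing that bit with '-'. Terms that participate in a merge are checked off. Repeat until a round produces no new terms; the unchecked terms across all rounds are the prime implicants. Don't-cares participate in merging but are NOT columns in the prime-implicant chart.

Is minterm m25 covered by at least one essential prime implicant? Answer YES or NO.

YES

size-2^0 implicants → 00000(✓)  00010(✓)  00101(✓)  00110(✓)  00111(✓)  01001(✓)  01010(✓)  01011(✓)  01100(✓)  01110(✓)  10000(✓)  10001(✓)  10011(✓)  10100(✓)  10110(✓)  11000(✓)  11001(✓)  11011(✓)  11101(✓)  11111(✓)
size-2^1 implicants → -0000  -0110  -1001(✓)  -1011(✓)  0-010(✓)  0-110(✓)  00-10(✓)  000-0  001-1  0011-  01-10(✓)  010-1(✓)  0101-  011-0  1-000(✓)  1-001(✓)  1-011(✓)  10-00  100-1(✓)  1000-(✓)  101-0  11-01(✓)  11-11(✓)  110-1(✓)  1100-(✓)  111-1(✓)
size-2^2 implicants → -10-1  0--10  1-0-1  1-00-  11--1
Unchecked terms (primes): -0000, -0110, -10-1, 0--10, 000-0, 001-1, 0011-, 0101-, 011-0, 1-0-1, 1-00-, 10-00, 101-0, 11--1
Minterm coverage:
  m2 ⊆ 0--10,000-0
  m5 ⊆ 001-1 [E]
  m6 ⊆ -0110,0--10,0011-
  m7 ⊆ 001-1,0011-
  m9 ⊆ -10-1 [E]
  m10 ⊆ 0--10,0101-
  m11 ⊆ -10-1,0101-
  m14 ⊆ 0--10,011-0
  m16 ⊆ -0000,1-00-,10-00
  m17 ⊆ 1-0-1,1-00-
  m19 ⊆ 1-0-1 [E]
  m20 ⊆ 10-00,101-0
  m22 ⊆ -0110,101-0
  m24 ⊆ 1-00- [E]
  m25 ⊆ -10-1,1-0-1,1-00-,11--1
  m29 ⊆ 11--1 [E]
  m31 ⊆ 11--1 [E]
E = {-10-1, 001-1, 1-0-1, 1-00-, 11--1}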